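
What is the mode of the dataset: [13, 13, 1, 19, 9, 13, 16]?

13

Step 1: Count the frequency of each value:
  1: appears 1 time(s)
  9: appears 1 time(s)
  13: appears 3 time(s)
  16: appears 1 time(s)
  19: appears 1 time(s)
Step 2: The value 13 appears most frequently (3 times).
Step 3: Mode = 13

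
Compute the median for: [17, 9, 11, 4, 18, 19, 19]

17

Step 1: Sort the data in ascending order: [4, 9, 11, 17, 18, 19, 19]
Step 2: The number of values is n = 7.
Step 3: Since n is odd, the median is the middle value at position 4: 17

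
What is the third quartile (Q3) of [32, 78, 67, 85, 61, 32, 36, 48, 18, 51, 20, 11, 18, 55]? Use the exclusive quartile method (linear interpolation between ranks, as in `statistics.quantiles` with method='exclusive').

62.5

Step 1: Sort the data: [11, 18, 18, 20, 32, 32, 36, 48, 51, 55, 61, 67, 78, 85]
Step 2: n = 14
Step 3: Using the exclusive quartile method:
  Q1 = 19.5
  Q2 (median) = 42
  Q3 = 62.5
  IQR = Q3 - Q1 = 62.5 - 19.5 = 43
Step 4: Q3 = 62.5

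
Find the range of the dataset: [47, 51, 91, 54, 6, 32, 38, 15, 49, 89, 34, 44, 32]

85

Step 1: Identify the maximum value: max = 91
Step 2: Identify the minimum value: min = 6
Step 3: Range = max - min = 91 - 6 = 85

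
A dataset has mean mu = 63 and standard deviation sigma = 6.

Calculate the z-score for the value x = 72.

1.5

Step 1: Recall the z-score formula: z = (x - mu) / sigma
Step 2: Substitute values: z = (72 - 63) / 6
Step 3: z = 9 / 6 = 1.5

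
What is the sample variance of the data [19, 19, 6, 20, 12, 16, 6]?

37

Step 1: Compute the mean: (19 + 19 + 6 + 20 + 12 + 16 + 6) / 7 = 14
Step 2: Compute squared deviations from the mean:
  (19 - 14)^2 = 25
  (19 - 14)^2 = 25
  (6 - 14)^2 = 64
  (20 - 14)^2 = 36
  (12 - 14)^2 = 4
  (16 - 14)^2 = 4
  (6 - 14)^2 = 64
Step 3: Sum of squared deviations = 222
Step 4: Sample variance = 222 / 6 = 37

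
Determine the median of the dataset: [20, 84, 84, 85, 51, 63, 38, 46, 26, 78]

57

Step 1: Sort the data in ascending order: [20, 26, 38, 46, 51, 63, 78, 84, 84, 85]
Step 2: The number of values is n = 10.
Step 3: Since n is even, the median is the average of positions 5 and 6:
  Median = (51 + 63) / 2 = 57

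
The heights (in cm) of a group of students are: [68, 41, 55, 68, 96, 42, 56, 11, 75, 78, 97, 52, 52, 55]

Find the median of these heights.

55.5

Step 1: Sort the data in ascending order: [11, 41, 42, 52, 52, 55, 55, 56, 68, 68, 75, 78, 96, 97]
Step 2: The number of values is n = 14.
Step 3: Since n is even, the median is the average of positions 7 and 8:
  Median = (55 + 56) / 2 = 55.5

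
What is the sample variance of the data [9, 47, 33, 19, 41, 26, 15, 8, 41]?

215.0278

Step 1: Compute the mean: (9 + 47 + 33 + 19 + 41 + 26 + 15 + 8 + 41) / 9 = 26.5556
Step 2: Compute squared deviations from the mean:
  (9 - 26.5556)^2 = 308.1975
  (47 - 26.5556)^2 = 417.9753
  (33 - 26.5556)^2 = 41.5309
  (19 - 26.5556)^2 = 57.0864
  (41 - 26.5556)^2 = 208.642
  (26 - 26.5556)^2 = 0.3086
  (15 - 26.5556)^2 = 133.5309
  (8 - 26.5556)^2 = 344.3086
  (41 - 26.5556)^2 = 208.642
Step 3: Sum of squared deviations = 1720.2222
Step 4: Sample variance = 1720.2222 / 8 = 215.0278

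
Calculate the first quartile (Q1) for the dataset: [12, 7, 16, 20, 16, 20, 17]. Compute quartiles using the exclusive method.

12

Step 1: Sort the data: [7, 12, 16, 16, 17, 20, 20]
Step 2: n = 7
Step 3: Using the exclusive quartile method:
  Q1 = 12
  Q2 (median) = 16
  Q3 = 20
  IQR = Q3 - Q1 = 20 - 12 = 8
Step 4: Q1 = 12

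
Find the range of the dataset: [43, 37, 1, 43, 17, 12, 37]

42

Step 1: Identify the maximum value: max = 43
Step 2: Identify the minimum value: min = 1
Step 3: Range = max - min = 43 - 1 = 42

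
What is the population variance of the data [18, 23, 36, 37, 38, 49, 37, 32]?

80.4375

Step 1: Compute the mean: (18 + 23 + 36 + 37 + 38 + 49 + 37 + 32) / 8 = 33.75
Step 2: Compute squared deviations from the mean:
  (18 - 33.75)^2 = 248.0625
  (23 - 33.75)^2 = 115.5625
  (36 - 33.75)^2 = 5.0625
  (37 - 33.75)^2 = 10.5625
  (38 - 33.75)^2 = 18.0625
  (49 - 33.75)^2 = 232.5625
  (37 - 33.75)^2 = 10.5625
  (32 - 33.75)^2 = 3.0625
Step 3: Sum of squared deviations = 643.5
Step 4: Population variance = 643.5 / 8 = 80.4375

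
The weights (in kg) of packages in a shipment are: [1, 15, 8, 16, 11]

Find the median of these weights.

11

Step 1: Sort the data in ascending order: [1, 8, 11, 15, 16]
Step 2: The number of values is n = 5.
Step 3: Since n is odd, the median is the middle value at position 3: 11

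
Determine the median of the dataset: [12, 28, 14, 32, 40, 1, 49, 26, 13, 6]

20

Step 1: Sort the data in ascending order: [1, 6, 12, 13, 14, 26, 28, 32, 40, 49]
Step 2: The number of values is n = 10.
Step 3: Since n is even, the median is the average of positions 5 and 6:
  Median = (14 + 26) / 2 = 20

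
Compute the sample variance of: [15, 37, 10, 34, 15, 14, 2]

161.8095

Step 1: Compute the mean: (15 + 37 + 10 + 34 + 15 + 14 + 2) / 7 = 18.1429
Step 2: Compute squared deviations from the mean:
  (15 - 18.1429)^2 = 9.8776
  (37 - 18.1429)^2 = 355.5918
  (10 - 18.1429)^2 = 66.3061
  (34 - 18.1429)^2 = 251.449
  (15 - 18.1429)^2 = 9.8776
  (14 - 18.1429)^2 = 17.1633
  (2 - 18.1429)^2 = 260.5918
Step 3: Sum of squared deviations = 970.8571
Step 4: Sample variance = 970.8571 / 6 = 161.8095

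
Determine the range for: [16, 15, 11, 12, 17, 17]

6

Step 1: Identify the maximum value: max = 17
Step 2: Identify the minimum value: min = 11
Step 3: Range = max - min = 17 - 11 = 6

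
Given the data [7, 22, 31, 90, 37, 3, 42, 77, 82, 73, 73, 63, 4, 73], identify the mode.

73

Step 1: Count the frequency of each value:
  3: appears 1 time(s)
  4: appears 1 time(s)
  7: appears 1 time(s)
  22: appears 1 time(s)
  31: appears 1 time(s)
  37: appears 1 time(s)
  42: appears 1 time(s)
  63: appears 1 time(s)
  73: appears 3 time(s)
  77: appears 1 time(s)
  82: appears 1 time(s)
  90: appears 1 time(s)
Step 2: The value 73 appears most frequently (3 times).
Step 3: Mode = 73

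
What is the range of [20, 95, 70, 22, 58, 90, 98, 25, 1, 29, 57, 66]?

97

Step 1: Identify the maximum value: max = 98
Step 2: Identify the minimum value: min = 1
Step 3: Range = max - min = 98 - 1 = 97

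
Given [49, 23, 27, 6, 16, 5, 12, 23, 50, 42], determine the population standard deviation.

15.8496

Step 1: Compute the mean: 25.3
Step 2: Sum of squared deviations from the mean: 2512.1
Step 3: Population variance = 2512.1 / 10 = 251.21
Step 4: Standard deviation = sqrt(251.21) = 15.8496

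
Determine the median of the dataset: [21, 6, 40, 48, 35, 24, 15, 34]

29

Step 1: Sort the data in ascending order: [6, 15, 21, 24, 34, 35, 40, 48]
Step 2: The number of values is n = 8.
Step 3: Since n is even, the median is the average of positions 4 and 5:
  Median = (24 + 34) / 2 = 29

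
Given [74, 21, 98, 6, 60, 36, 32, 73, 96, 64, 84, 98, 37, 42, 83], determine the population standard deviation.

28.6577

Step 1: Compute the mean: 60.2667
Step 2: Sum of squared deviations from the mean: 12318.9333
Step 3: Population variance = 12318.9333 / 15 = 821.2622
Step 4: Standard deviation = sqrt(821.2622) = 28.6577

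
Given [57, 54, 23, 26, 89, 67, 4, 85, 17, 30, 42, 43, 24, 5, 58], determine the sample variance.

702.1143

Step 1: Compute the mean: (57 + 54 + 23 + 26 + 89 + 67 + 4 + 85 + 17 + 30 + 42 + 43 + 24 + 5 + 58) / 15 = 41.6
Step 2: Compute squared deviations from the mean:
  (57 - 41.6)^2 = 237.16
  (54 - 41.6)^2 = 153.76
  (23 - 41.6)^2 = 345.96
  (26 - 41.6)^2 = 243.36
  (89 - 41.6)^2 = 2246.76
  (67 - 41.6)^2 = 645.16
  (4 - 41.6)^2 = 1413.76
  (85 - 41.6)^2 = 1883.56
  (17 - 41.6)^2 = 605.16
  (30 - 41.6)^2 = 134.56
  (42 - 41.6)^2 = 0.16
  (43 - 41.6)^2 = 1.96
  (24 - 41.6)^2 = 309.76
  (5 - 41.6)^2 = 1339.56
  (58 - 41.6)^2 = 268.96
Step 3: Sum of squared deviations = 9829.6
Step 4: Sample variance = 9829.6 / 14 = 702.1143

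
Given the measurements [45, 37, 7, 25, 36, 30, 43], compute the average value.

31.8571

Step 1: Sum all values: 45 + 37 + 7 + 25 + 36 + 30 + 43 = 223
Step 2: Count the number of values: n = 7
Step 3: Mean = sum / n = 223 / 7 = 31.8571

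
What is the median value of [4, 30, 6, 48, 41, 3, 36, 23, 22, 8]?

22.5

Step 1: Sort the data in ascending order: [3, 4, 6, 8, 22, 23, 30, 36, 41, 48]
Step 2: The number of values is n = 10.
Step 3: Since n is even, the median is the average of positions 5 and 6:
  Median = (22 + 23) / 2 = 22.5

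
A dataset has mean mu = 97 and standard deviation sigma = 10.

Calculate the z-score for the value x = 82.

-1.5

Step 1: Recall the z-score formula: z = (x - mu) / sigma
Step 2: Substitute values: z = (82 - 97) / 10
Step 3: z = -15 / 10 = -1.5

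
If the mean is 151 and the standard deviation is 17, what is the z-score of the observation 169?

1.0588

Step 1: Recall the z-score formula: z = (x - mu) / sigma
Step 2: Substitute values: z = (169 - 151) / 17
Step 3: z = 18 / 17 = 1.0588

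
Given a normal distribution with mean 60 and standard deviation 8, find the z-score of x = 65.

0.625

Step 1: Recall the z-score formula: z = (x - mu) / sigma
Step 2: Substitute values: z = (65 - 60) / 8
Step 3: z = 5 / 8 = 0.625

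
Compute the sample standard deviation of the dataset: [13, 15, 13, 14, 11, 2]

4.761

Step 1: Compute the mean: 11.3333
Step 2: Sum of squared deviations from the mean: 113.3333
Step 3: Sample variance = 113.3333 / 5 = 22.6667
Step 4: Standard deviation = sqrt(22.6667) = 4.761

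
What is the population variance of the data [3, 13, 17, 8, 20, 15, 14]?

27.8367

Step 1: Compute the mean: (3 + 13 + 17 + 8 + 20 + 15 + 14) / 7 = 12.8571
Step 2: Compute squared deviations from the mean:
  (3 - 12.8571)^2 = 97.1633
  (13 - 12.8571)^2 = 0.0204
  (17 - 12.8571)^2 = 17.1633
  (8 - 12.8571)^2 = 23.5918
  (20 - 12.8571)^2 = 51.0204
  (15 - 12.8571)^2 = 4.5918
  (14 - 12.8571)^2 = 1.3061
Step 3: Sum of squared deviations = 194.8571
Step 4: Population variance = 194.8571 / 7 = 27.8367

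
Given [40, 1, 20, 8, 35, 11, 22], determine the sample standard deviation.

14.2227

Step 1: Compute the mean: 19.5714
Step 2: Sum of squared deviations from the mean: 1213.7143
Step 3: Sample variance = 1213.7143 / 6 = 202.2857
Step 4: Standard deviation = sqrt(202.2857) = 14.2227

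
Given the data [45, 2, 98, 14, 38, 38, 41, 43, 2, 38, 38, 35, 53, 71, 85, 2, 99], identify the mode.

38

Step 1: Count the frequency of each value:
  2: appears 3 time(s)
  14: appears 1 time(s)
  35: appears 1 time(s)
  38: appears 4 time(s)
  41: appears 1 time(s)
  43: appears 1 time(s)
  45: appears 1 time(s)
  53: appears 1 time(s)
  71: appears 1 time(s)
  85: appears 1 time(s)
  98: appears 1 time(s)
  99: appears 1 time(s)
Step 2: The value 38 appears most frequently (4 times).
Step 3: Mode = 38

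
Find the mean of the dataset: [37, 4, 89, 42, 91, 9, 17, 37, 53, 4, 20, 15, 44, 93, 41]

39.7333

Step 1: Sum all values: 37 + 4 + 89 + 42 + 91 + 9 + 17 + 37 + 53 + 4 + 20 + 15 + 44 + 93 + 41 = 596
Step 2: Count the number of values: n = 15
Step 3: Mean = sum / n = 596 / 15 = 39.7333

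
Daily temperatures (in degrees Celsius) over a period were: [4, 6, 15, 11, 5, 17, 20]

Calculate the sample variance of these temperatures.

40.4762

Step 1: Compute the mean: (4 + 6 + 15 + 11 + 5 + 17 + 20) / 7 = 11.1429
Step 2: Compute squared deviations from the mean:
  (4 - 11.1429)^2 = 51.0204
  (6 - 11.1429)^2 = 26.449
  (15 - 11.1429)^2 = 14.8776
  (11 - 11.1429)^2 = 0.0204
  (5 - 11.1429)^2 = 37.7347
  (17 - 11.1429)^2 = 34.3061
  (20 - 11.1429)^2 = 78.449
Step 3: Sum of squared deviations = 242.8571
Step 4: Sample variance = 242.8571 / 6 = 40.4762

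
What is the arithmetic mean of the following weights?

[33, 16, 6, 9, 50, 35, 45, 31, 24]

27.6667

Step 1: Sum all values: 33 + 16 + 6 + 9 + 50 + 35 + 45 + 31 + 24 = 249
Step 2: Count the number of values: n = 9
Step 3: Mean = sum / n = 249 / 9 = 27.6667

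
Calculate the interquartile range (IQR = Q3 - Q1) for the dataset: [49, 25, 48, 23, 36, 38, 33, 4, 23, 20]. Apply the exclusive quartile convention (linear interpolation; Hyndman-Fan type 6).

18.25

Step 1: Sort the data: [4, 20, 23, 23, 25, 33, 36, 38, 48, 49]
Step 2: n = 10
Step 3: Using the exclusive quartile method:
  Q1 = 22.25
  Q2 (median) = 29
  Q3 = 40.5
  IQR = Q3 - Q1 = 40.5 - 22.25 = 18.25
Step 4: IQR = 18.25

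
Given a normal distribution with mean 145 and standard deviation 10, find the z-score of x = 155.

1

Step 1: Recall the z-score formula: z = (x - mu) / sigma
Step 2: Substitute values: z = (155 - 145) / 10
Step 3: z = 10 / 10 = 1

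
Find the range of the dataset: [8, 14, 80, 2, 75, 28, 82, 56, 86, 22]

84

Step 1: Identify the maximum value: max = 86
Step 2: Identify the minimum value: min = 2
Step 3: Range = max - min = 86 - 2 = 84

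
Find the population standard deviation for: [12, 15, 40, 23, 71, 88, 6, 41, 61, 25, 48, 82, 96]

29.292

Step 1: Compute the mean: 46.7692
Step 2: Sum of squared deviations from the mean: 11154.3077
Step 3: Population variance = 11154.3077 / 13 = 858.0237
Step 4: Standard deviation = sqrt(858.0237) = 29.292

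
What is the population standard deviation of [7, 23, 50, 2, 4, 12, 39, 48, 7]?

18.3182

Step 1: Compute the mean: 21.3333
Step 2: Sum of squared deviations from the mean: 3020
Step 3: Population variance = 3020 / 9 = 335.5556
Step 4: Standard deviation = sqrt(335.5556) = 18.3182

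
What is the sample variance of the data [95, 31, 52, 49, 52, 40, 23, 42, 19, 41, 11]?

503.0545

Step 1: Compute the mean: (95 + 31 + 52 + 49 + 52 + 40 + 23 + 42 + 19 + 41 + 11) / 11 = 41.3636
Step 2: Compute squared deviations from the mean:
  (95 - 41.3636)^2 = 2876.8595
  (31 - 41.3636)^2 = 107.405
  (52 - 41.3636)^2 = 113.1322
  (49 - 41.3636)^2 = 58.314
  (52 - 41.3636)^2 = 113.1322
  (40 - 41.3636)^2 = 1.8595
  (23 - 41.3636)^2 = 337.2231
  (42 - 41.3636)^2 = 0.405
  (19 - 41.3636)^2 = 500.1322
  (41 - 41.3636)^2 = 0.1322
  (11 - 41.3636)^2 = 921.9504
Step 3: Sum of squared deviations = 5030.5455
Step 4: Sample variance = 5030.5455 / 10 = 503.0545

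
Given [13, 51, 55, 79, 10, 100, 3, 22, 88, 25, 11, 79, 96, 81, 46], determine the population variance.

1123.1733

Step 1: Compute the mean: (13 + 51 + 55 + 79 + 10 + 100 + 3 + 22 + 88 + 25 + 11 + 79 + 96 + 81 + 46) / 15 = 50.6
Step 2: Compute squared deviations from the mean:
  (13 - 50.6)^2 = 1413.76
  (51 - 50.6)^2 = 0.16
  (55 - 50.6)^2 = 19.36
  (79 - 50.6)^2 = 806.56
  (10 - 50.6)^2 = 1648.36
  (100 - 50.6)^2 = 2440.36
  (3 - 50.6)^2 = 2265.76
  (22 - 50.6)^2 = 817.96
  (88 - 50.6)^2 = 1398.76
  (25 - 50.6)^2 = 655.36
  (11 - 50.6)^2 = 1568.16
  (79 - 50.6)^2 = 806.56
  (96 - 50.6)^2 = 2061.16
  (81 - 50.6)^2 = 924.16
  (46 - 50.6)^2 = 21.16
Step 3: Sum of squared deviations = 16847.6
Step 4: Population variance = 16847.6 / 15 = 1123.1733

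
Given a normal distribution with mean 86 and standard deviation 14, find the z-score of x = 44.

-3

Step 1: Recall the z-score formula: z = (x - mu) / sigma
Step 2: Substitute values: z = (44 - 86) / 14
Step 3: z = -42 / 14 = -3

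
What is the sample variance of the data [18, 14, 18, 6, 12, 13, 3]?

32.3333

Step 1: Compute the mean: (18 + 14 + 18 + 6 + 12 + 13 + 3) / 7 = 12
Step 2: Compute squared deviations from the mean:
  (18 - 12)^2 = 36
  (14 - 12)^2 = 4
  (18 - 12)^2 = 36
  (6 - 12)^2 = 36
  (12 - 12)^2 = 0
  (13 - 12)^2 = 1
  (3 - 12)^2 = 81
Step 3: Sum of squared deviations = 194
Step 4: Sample variance = 194 / 6 = 32.3333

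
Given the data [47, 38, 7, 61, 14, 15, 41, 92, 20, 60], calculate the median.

39.5

Step 1: Sort the data in ascending order: [7, 14, 15, 20, 38, 41, 47, 60, 61, 92]
Step 2: The number of values is n = 10.
Step 3: Since n is even, the median is the average of positions 5 and 6:
  Median = (38 + 41) / 2 = 39.5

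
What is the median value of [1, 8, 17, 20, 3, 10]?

9

Step 1: Sort the data in ascending order: [1, 3, 8, 10, 17, 20]
Step 2: The number of values is n = 6.
Step 3: Since n is even, the median is the average of positions 3 and 4:
  Median = (8 + 10) / 2 = 9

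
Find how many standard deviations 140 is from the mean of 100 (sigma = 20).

2

Step 1: Recall the z-score formula: z = (x - mu) / sigma
Step 2: Substitute values: z = (140 - 100) / 20
Step 3: z = 40 / 20 = 2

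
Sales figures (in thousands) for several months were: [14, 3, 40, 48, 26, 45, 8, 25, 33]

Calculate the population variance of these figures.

231.2099

Step 1: Compute the mean: (14 + 3 + 40 + 48 + 26 + 45 + 8 + 25 + 33) / 9 = 26.8889
Step 2: Compute squared deviations from the mean:
  (14 - 26.8889)^2 = 166.1235
  (3 - 26.8889)^2 = 570.679
  (40 - 26.8889)^2 = 171.9012
  (48 - 26.8889)^2 = 445.679
  (26 - 26.8889)^2 = 0.7901
  (45 - 26.8889)^2 = 328.0123
  (8 - 26.8889)^2 = 356.7901
  (25 - 26.8889)^2 = 3.5679
  (33 - 26.8889)^2 = 37.3457
Step 3: Sum of squared deviations = 2080.8889
Step 4: Population variance = 2080.8889 / 9 = 231.2099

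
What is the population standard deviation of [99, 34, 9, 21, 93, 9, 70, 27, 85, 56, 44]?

31.528

Step 1: Compute the mean: 49.7273
Step 2: Sum of squared deviations from the mean: 10934.1818
Step 3: Population variance = 10934.1818 / 11 = 994.0165
Step 4: Standard deviation = sqrt(994.0165) = 31.528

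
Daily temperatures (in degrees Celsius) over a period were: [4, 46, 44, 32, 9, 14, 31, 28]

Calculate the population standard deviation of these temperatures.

14.6031

Step 1: Compute the mean: 26
Step 2: Sum of squared deviations from the mean: 1706
Step 3: Population variance = 1706 / 8 = 213.25
Step 4: Standard deviation = sqrt(213.25) = 14.6031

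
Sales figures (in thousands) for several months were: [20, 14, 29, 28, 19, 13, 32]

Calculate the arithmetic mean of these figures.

22.1429

Step 1: Sum all values: 20 + 14 + 29 + 28 + 19 + 13 + 32 = 155
Step 2: Count the number of values: n = 7
Step 3: Mean = sum / n = 155 / 7 = 22.1429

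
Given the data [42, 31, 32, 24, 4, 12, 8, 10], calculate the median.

18

Step 1: Sort the data in ascending order: [4, 8, 10, 12, 24, 31, 32, 42]
Step 2: The number of values is n = 8.
Step 3: Since n is even, the median is the average of positions 4 and 5:
  Median = (12 + 24) / 2 = 18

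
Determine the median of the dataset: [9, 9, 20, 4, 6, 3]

7.5

Step 1: Sort the data in ascending order: [3, 4, 6, 9, 9, 20]
Step 2: The number of values is n = 6.
Step 3: Since n is even, the median is the average of positions 3 and 4:
  Median = (6 + 9) / 2 = 7.5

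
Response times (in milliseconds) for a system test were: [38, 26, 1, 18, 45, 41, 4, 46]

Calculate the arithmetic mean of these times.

27.375

Step 1: Sum all values: 38 + 26 + 1 + 18 + 45 + 41 + 4 + 46 = 219
Step 2: Count the number of values: n = 8
Step 3: Mean = sum / n = 219 / 8 = 27.375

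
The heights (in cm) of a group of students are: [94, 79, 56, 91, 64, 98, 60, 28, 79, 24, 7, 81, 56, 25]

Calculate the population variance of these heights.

794.6939

Step 1: Compute the mean: (94 + 79 + 56 + 91 + 64 + 98 + 60 + 28 + 79 + 24 + 7 + 81 + 56 + 25) / 14 = 60.1429
Step 2: Compute squared deviations from the mean:
  (94 - 60.1429)^2 = 1146.3061
  (79 - 60.1429)^2 = 355.5918
  (56 - 60.1429)^2 = 17.1633
  (91 - 60.1429)^2 = 952.1633
  (64 - 60.1429)^2 = 14.8776
  (98 - 60.1429)^2 = 1433.1633
  (60 - 60.1429)^2 = 0.0204
  (28 - 60.1429)^2 = 1033.1633
  (79 - 60.1429)^2 = 355.5918
  (24 - 60.1429)^2 = 1306.3061
  (7 - 60.1429)^2 = 2824.1633
  (81 - 60.1429)^2 = 435.0204
  (56 - 60.1429)^2 = 17.1633
  (25 - 60.1429)^2 = 1235.0204
Step 3: Sum of squared deviations = 11125.7143
Step 4: Population variance = 11125.7143 / 14 = 794.6939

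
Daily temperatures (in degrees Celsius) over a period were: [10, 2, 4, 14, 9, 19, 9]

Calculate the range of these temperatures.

17

Step 1: Identify the maximum value: max = 19
Step 2: Identify the minimum value: min = 2
Step 3: Range = max - min = 19 - 2 = 17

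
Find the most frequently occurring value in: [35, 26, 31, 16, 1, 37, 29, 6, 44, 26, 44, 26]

26

Step 1: Count the frequency of each value:
  1: appears 1 time(s)
  6: appears 1 time(s)
  16: appears 1 time(s)
  26: appears 3 time(s)
  29: appears 1 time(s)
  31: appears 1 time(s)
  35: appears 1 time(s)
  37: appears 1 time(s)
  44: appears 2 time(s)
Step 2: The value 26 appears most frequently (3 times).
Step 3: Mode = 26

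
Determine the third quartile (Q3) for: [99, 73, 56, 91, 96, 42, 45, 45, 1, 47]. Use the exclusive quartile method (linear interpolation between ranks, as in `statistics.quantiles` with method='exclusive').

92.25

Step 1: Sort the data: [1, 42, 45, 45, 47, 56, 73, 91, 96, 99]
Step 2: n = 10
Step 3: Using the exclusive quartile method:
  Q1 = 44.25
  Q2 (median) = 51.5
  Q3 = 92.25
  IQR = Q3 - Q1 = 92.25 - 44.25 = 48
Step 4: Q3 = 92.25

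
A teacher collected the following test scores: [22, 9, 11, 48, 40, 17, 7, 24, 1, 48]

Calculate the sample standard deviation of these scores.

17.1791

Step 1: Compute the mean: 22.7
Step 2: Sum of squared deviations from the mean: 2656.1
Step 3: Sample variance = 2656.1 / 9 = 295.1222
Step 4: Standard deviation = sqrt(295.1222) = 17.1791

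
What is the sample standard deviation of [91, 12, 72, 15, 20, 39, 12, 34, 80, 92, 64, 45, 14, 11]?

31.0792

Step 1: Compute the mean: 42.9286
Step 2: Sum of squared deviations from the mean: 12556.9286
Step 3: Sample variance = 12556.9286 / 13 = 965.9176
Step 4: Standard deviation = sqrt(965.9176) = 31.0792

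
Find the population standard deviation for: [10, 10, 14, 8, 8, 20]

4.2295

Step 1: Compute the mean: 11.6667
Step 2: Sum of squared deviations from the mean: 107.3333
Step 3: Population variance = 107.3333 / 6 = 17.8889
Step 4: Standard deviation = sqrt(17.8889) = 4.2295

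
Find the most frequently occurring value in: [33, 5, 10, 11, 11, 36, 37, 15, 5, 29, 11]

11

Step 1: Count the frequency of each value:
  5: appears 2 time(s)
  10: appears 1 time(s)
  11: appears 3 time(s)
  15: appears 1 time(s)
  29: appears 1 time(s)
  33: appears 1 time(s)
  36: appears 1 time(s)
  37: appears 1 time(s)
Step 2: The value 11 appears most frequently (3 times).
Step 3: Mode = 11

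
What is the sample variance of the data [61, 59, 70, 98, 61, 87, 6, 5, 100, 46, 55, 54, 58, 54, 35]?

754.6857

Step 1: Compute the mean: (61 + 59 + 70 + 98 + 61 + 87 + 6 + 5 + 100 + 46 + 55 + 54 + 58 + 54 + 35) / 15 = 56.6
Step 2: Compute squared deviations from the mean:
  (61 - 56.6)^2 = 19.36
  (59 - 56.6)^2 = 5.76
  (70 - 56.6)^2 = 179.56
  (98 - 56.6)^2 = 1713.96
  (61 - 56.6)^2 = 19.36
  (87 - 56.6)^2 = 924.16
  (6 - 56.6)^2 = 2560.36
  (5 - 56.6)^2 = 2662.56
  (100 - 56.6)^2 = 1883.56
  (46 - 56.6)^2 = 112.36
  (55 - 56.6)^2 = 2.56
  (54 - 56.6)^2 = 6.76
  (58 - 56.6)^2 = 1.96
  (54 - 56.6)^2 = 6.76
  (35 - 56.6)^2 = 466.56
Step 3: Sum of squared deviations = 10565.6
Step 4: Sample variance = 10565.6 / 14 = 754.6857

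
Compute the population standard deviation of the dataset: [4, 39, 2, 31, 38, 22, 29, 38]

13.9816

Step 1: Compute the mean: 25.375
Step 2: Sum of squared deviations from the mean: 1563.875
Step 3: Population variance = 1563.875 / 8 = 195.4844
Step 4: Standard deviation = sqrt(195.4844) = 13.9816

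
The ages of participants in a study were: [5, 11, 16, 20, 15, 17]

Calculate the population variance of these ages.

23.3333

Step 1: Compute the mean: (5 + 11 + 16 + 20 + 15 + 17) / 6 = 14
Step 2: Compute squared deviations from the mean:
  (5 - 14)^2 = 81
  (11 - 14)^2 = 9
  (16 - 14)^2 = 4
  (20 - 14)^2 = 36
  (15 - 14)^2 = 1
  (17 - 14)^2 = 9
Step 3: Sum of squared deviations = 140
Step 4: Population variance = 140 / 6 = 23.3333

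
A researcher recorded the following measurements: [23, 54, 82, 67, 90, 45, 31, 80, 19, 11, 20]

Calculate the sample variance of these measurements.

825.4727

Step 1: Compute the mean: (23 + 54 + 82 + 67 + 90 + 45 + 31 + 80 + 19 + 11 + 20) / 11 = 47.4545
Step 2: Compute squared deviations from the mean:
  (23 - 47.4545)^2 = 598.0248
  (54 - 47.4545)^2 = 42.843
  (82 - 47.4545)^2 = 1193.3884
  (67 - 47.4545)^2 = 382.0248
  (90 - 47.4545)^2 = 1810.1157
  (45 - 47.4545)^2 = 6.0248
  (31 - 47.4545)^2 = 270.7521
  (80 - 47.4545)^2 = 1059.2066
  (19 - 47.4545)^2 = 809.6612
  (11 - 47.4545)^2 = 1328.9339
  (20 - 47.4545)^2 = 753.7521
Step 3: Sum of squared deviations = 8254.7273
Step 4: Sample variance = 8254.7273 / 10 = 825.4727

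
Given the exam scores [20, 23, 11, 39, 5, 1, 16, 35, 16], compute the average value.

18.4444

Step 1: Sum all values: 20 + 23 + 11 + 39 + 5 + 1 + 16 + 35 + 16 = 166
Step 2: Count the number of values: n = 9
Step 3: Mean = sum / n = 166 / 9 = 18.4444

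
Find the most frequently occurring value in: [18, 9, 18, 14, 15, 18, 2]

18

Step 1: Count the frequency of each value:
  2: appears 1 time(s)
  9: appears 1 time(s)
  14: appears 1 time(s)
  15: appears 1 time(s)
  18: appears 3 time(s)
Step 2: The value 18 appears most frequently (3 times).
Step 3: Mode = 18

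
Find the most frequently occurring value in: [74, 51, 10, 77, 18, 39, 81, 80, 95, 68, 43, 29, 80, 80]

80

Step 1: Count the frequency of each value:
  10: appears 1 time(s)
  18: appears 1 time(s)
  29: appears 1 time(s)
  39: appears 1 time(s)
  43: appears 1 time(s)
  51: appears 1 time(s)
  68: appears 1 time(s)
  74: appears 1 time(s)
  77: appears 1 time(s)
  80: appears 3 time(s)
  81: appears 1 time(s)
  95: appears 1 time(s)
Step 2: The value 80 appears most frequently (3 times).
Step 3: Mode = 80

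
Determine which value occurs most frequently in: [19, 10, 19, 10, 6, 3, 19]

19

Step 1: Count the frequency of each value:
  3: appears 1 time(s)
  6: appears 1 time(s)
  10: appears 2 time(s)
  19: appears 3 time(s)
Step 2: The value 19 appears most frequently (3 times).
Step 3: Mode = 19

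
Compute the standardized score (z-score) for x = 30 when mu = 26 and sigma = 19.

0.2105

Step 1: Recall the z-score formula: z = (x - mu) / sigma
Step 2: Substitute values: z = (30 - 26) / 19
Step 3: z = 4 / 19 = 0.2105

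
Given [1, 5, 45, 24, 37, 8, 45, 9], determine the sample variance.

340.2143

Step 1: Compute the mean: (1 + 5 + 45 + 24 + 37 + 8 + 45 + 9) / 8 = 21.75
Step 2: Compute squared deviations from the mean:
  (1 - 21.75)^2 = 430.5625
  (5 - 21.75)^2 = 280.5625
  (45 - 21.75)^2 = 540.5625
  (24 - 21.75)^2 = 5.0625
  (37 - 21.75)^2 = 232.5625
  (8 - 21.75)^2 = 189.0625
  (45 - 21.75)^2 = 540.5625
  (9 - 21.75)^2 = 162.5625
Step 3: Sum of squared deviations = 2381.5
Step 4: Sample variance = 2381.5 / 7 = 340.2143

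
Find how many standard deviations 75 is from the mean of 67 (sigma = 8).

1

Step 1: Recall the z-score formula: z = (x - mu) / sigma
Step 2: Substitute values: z = (75 - 67) / 8
Step 3: z = 8 / 8 = 1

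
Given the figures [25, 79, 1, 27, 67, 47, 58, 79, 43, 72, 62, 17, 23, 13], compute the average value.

43.7857

Step 1: Sum all values: 25 + 79 + 1 + 27 + 67 + 47 + 58 + 79 + 43 + 72 + 62 + 17 + 23 + 13 = 613
Step 2: Count the number of values: n = 14
Step 3: Mean = sum / n = 613 / 14 = 43.7857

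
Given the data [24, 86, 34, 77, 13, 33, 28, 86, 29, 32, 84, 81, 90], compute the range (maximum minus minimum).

77

Step 1: Identify the maximum value: max = 90
Step 2: Identify the minimum value: min = 13
Step 3: Range = max - min = 90 - 13 = 77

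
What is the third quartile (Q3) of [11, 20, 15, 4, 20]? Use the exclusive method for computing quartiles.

20

Step 1: Sort the data: [4, 11, 15, 20, 20]
Step 2: n = 5
Step 3: Using the exclusive quartile method:
  Q1 = 7.5
  Q2 (median) = 15
  Q3 = 20
  IQR = Q3 - Q1 = 20 - 7.5 = 12.5
Step 4: Q3 = 20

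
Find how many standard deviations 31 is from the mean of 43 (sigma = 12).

-1

Step 1: Recall the z-score formula: z = (x - mu) / sigma
Step 2: Substitute values: z = (31 - 43) / 12
Step 3: z = -12 / 12 = -1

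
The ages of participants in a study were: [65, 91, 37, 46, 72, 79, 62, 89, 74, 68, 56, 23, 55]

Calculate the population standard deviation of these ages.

18.8633

Step 1: Compute the mean: 62.8462
Step 2: Sum of squared deviations from the mean: 4625.6923
Step 3: Population variance = 4625.6923 / 13 = 355.8225
Step 4: Standard deviation = sqrt(355.8225) = 18.8633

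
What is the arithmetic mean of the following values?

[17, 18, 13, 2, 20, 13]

13.8333

Step 1: Sum all values: 17 + 18 + 13 + 2 + 20 + 13 = 83
Step 2: Count the number of values: n = 6
Step 3: Mean = sum / n = 83 / 6 = 13.8333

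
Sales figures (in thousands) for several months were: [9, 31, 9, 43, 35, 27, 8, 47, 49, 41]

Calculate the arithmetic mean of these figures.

29.9

Step 1: Sum all values: 9 + 31 + 9 + 43 + 35 + 27 + 8 + 47 + 49 + 41 = 299
Step 2: Count the number of values: n = 10
Step 3: Mean = sum / n = 299 / 10 = 29.9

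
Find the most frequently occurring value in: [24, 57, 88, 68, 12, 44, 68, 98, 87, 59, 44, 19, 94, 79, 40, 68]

68

Step 1: Count the frequency of each value:
  12: appears 1 time(s)
  19: appears 1 time(s)
  24: appears 1 time(s)
  40: appears 1 time(s)
  44: appears 2 time(s)
  57: appears 1 time(s)
  59: appears 1 time(s)
  68: appears 3 time(s)
  79: appears 1 time(s)
  87: appears 1 time(s)
  88: appears 1 time(s)
  94: appears 1 time(s)
  98: appears 1 time(s)
Step 2: The value 68 appears most frequently (3 times).
Step 3: Mode = 68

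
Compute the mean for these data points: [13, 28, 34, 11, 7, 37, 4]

19.1429

Step 1: Sum all values: 13 + 28 + 34 + 11 + 7 + 37 + 4 = 134
Step 2: Count the number of values: n = 7
Step 3: Mean = sum / n = 134 / 7 = 19.1429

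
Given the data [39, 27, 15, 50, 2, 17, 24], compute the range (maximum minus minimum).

48

Step 1: Identify the maximum value: max = 50
Step 2: Identify the minimum value: min = 2
Step 3: Range = max - min = 50 - 2 = 48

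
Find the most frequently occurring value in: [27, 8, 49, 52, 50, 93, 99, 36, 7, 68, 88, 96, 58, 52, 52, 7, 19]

52

Step 1: Count the frequency of each value:
  7: appears 2 time(s)
  8: appears 1 time(s)
  19: appears 1 time(s)
  27: appears 1 time(s)
  36: appears 1 time(s)
  49: appears 1 time(s)
  50: appears 1 time(s)
  52: appears 3 time(s)
  58: appears 1 time(s)
  68: appears 1 time(s)
  88: appears 1 time(s)
  93: appears 1 time(s)
  96: appears 1 time(s)
  99: appears 1 time(s)
Step 2: The value 52 appears most frequently (3 times).
Step 3: Mode = 52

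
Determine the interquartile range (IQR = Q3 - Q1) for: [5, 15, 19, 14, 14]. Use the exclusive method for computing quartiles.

7.5

Step 1: Sort the data: [5, 14, 14, 15, 19]
Step 2: n = 5
Step 3: Using the exclusive quartile method:
  Q1 = 9.5
  Q2 (median) = 14
  Q3 = 17
  IQR = Q3 - Q1 = 17 - 9.5 = 7.5
Step 4: IQR = 7.5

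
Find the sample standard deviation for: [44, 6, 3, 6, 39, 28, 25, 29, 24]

14.7479

Step 1: Compute the mean: 22.6667
Step 2: Sum of squared deviations from the mean: 1740
Step 3: Sample variance = 1740 / 8 = 217.5
Step 4: Standard deviation = sqrt(217.5) = 14.7479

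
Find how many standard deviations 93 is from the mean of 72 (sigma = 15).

1.4

Step 1: Recall the z-score formula: z = (x - mu) / sigma
Step 2: Substitute values: z = (93 - 72) / 15
Step 3: z = 21 / 15 = 1.4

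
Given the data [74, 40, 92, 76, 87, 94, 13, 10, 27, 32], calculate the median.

57

Step 1: Sort the data in ascending order: [10, 13, 27, 32, 40, 74, 76, 87, 92, 94]
Step 2: The number of values is n = 10.
Step 3: Since n is even, the median is the average of positions 5 and 6:
  Median = (40 + 74) / 2 = 57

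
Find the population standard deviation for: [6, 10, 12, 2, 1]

4.3081

Step 1: Compute the mean: 6.2
Step 2: Sum of squared deviations from the mean: 92.8
Step 3: Population variance = 92.8 / 5 = 18.56
Step 4: Standard deviation = sqrt(18.56) = 4.3081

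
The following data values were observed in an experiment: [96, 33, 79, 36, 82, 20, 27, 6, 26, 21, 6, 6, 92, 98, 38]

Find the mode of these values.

6

Step 1: Count the frequency of each value:
  6: appears 3 time(s)
  20: appears 1 time(s)
  21: appears 1 time(s)
  26: appears 1 time(s)
  27: appears 1 time(s)
  33: appears 1 time(s)
  36: appears 1 time(s)
  38: appears 1 time(s)
  79: appears 1 time(s)
  82: appears 1 time(s)
  92: appears 1 time(s)
  96: appears 1 time(s)
  98: appears 1 time(s)
Step 2: The value 6 appears most frequently (3 times).
Step 3: Mode = 6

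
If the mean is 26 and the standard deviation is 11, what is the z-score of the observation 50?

2.1818

Step 1: Recall the z-score formula: z = (x - mu) / sigma
Step 2: Substitute values: z = (50 - 26) / 11
Step 3: z = 24 / 11 = 2.1818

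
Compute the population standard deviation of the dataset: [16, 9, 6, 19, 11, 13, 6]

4.5625

Step 1: Compute the mean: 11.4286
Step 2: Sum of squared deviations from the mean: 145.7143
Step 3: Population variance = 145.7143 / 7 = 20.8163
Step 4: Standard deviation = sqrt(20.8163) = 4.5625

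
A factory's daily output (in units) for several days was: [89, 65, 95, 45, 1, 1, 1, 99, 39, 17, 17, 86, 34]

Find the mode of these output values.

1

Step 1: Count the frequency of each value:
  1: appears 3 time(s)
  17: appears 2 time(s)
  34: appears 1 time(s)
  39: appears 1 time(s)
  45: appears 1 time(s)
  65: appears 1 time(s)
  86: appears 1 time(s)
  89: appears 1 time(s)
  95: appears 1 time(s)
  99: appears 1 time(s)
Step 2: The value 1 appears most frequently (3 times).
Step 3: Mode = 1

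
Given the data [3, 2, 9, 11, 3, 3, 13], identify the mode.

3

Step 1: Count the frequency of each value:
  2: appears 1 time(s)
  3: appears 3 time(s)
  9: appears 1 time(s)
  11: appears 1 time(s)
  13: appears 1 time(s)
Step 2: The value 3 appears most frequently (3 times).
Step 3: Mode = 3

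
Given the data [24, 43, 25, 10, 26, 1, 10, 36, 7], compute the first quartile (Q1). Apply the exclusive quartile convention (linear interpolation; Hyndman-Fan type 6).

8.5

Step 1: Sort the data: [1, 7, 10, 10, 24, 25, 26, 36, 43]
Step 2: n = 9
Step 3: Using the exclusive quartile method:
  Q1 = 8.5
  Q2 (median) = 24
  Q3 = 31
  IQR = Q3 - Q1 = 31 - 8.5 = 22.5
Step 4: Q1 = 8.5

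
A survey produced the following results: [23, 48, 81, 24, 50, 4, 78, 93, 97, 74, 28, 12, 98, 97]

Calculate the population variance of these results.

1109.0867

Step 1: Compute the mean: (23 + 48 + 81 + 24 + 50 + 4 + 78 + 93 + 97 + 74 + 28 + 12 + 98 + 97) / 14 = 57.6429
Step 2: Compute squared deviations from the mean:
  (23 - 57.6429)^2 = 1200.1276
  (48 - 57.6429)^2 = 92.9847
  (81 - 57.6429)^2 = 545.5561
  (24 - 57.6429)^2 = 1131.8418
  (50 - 57.6429)^2 = 58.4133
  (4 - 57.6429)^2 = 2877.5561
  (78 - 57.6429)^2 = 414.4133
  (93 - 57.6429)^2 = 1250.1276
  (97 - 57.6429)^2 = 1548.9847
  (74 - 57.6429)^2 = 267.5561
  (28 - 57.6429)^2 = 878.699
  (12 - 57.6429)^2 = 2083.2704
  (98 - 57.6429)^2 = 1628.699
  (97 - 57.6429)^2 = 1548.9847
Step 3: Sum of squared deviations = 15527.2143
Step 4: Population variance = 15527.2143 / 14 = 1109.0867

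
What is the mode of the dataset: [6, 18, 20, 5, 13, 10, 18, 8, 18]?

18

Step 1: Count the frequency of each value:
  5: appears 1 time(s)
  6: appears 1 time(s)
  8: appears 1 time(s)
  10: appears 1 time(s)
  13: appears 1 time(s)
  18: appears 3 time(s)
  20: appears 1 time(s)
Step 2: The value 18 appears most frequently (3 times).
Step 3: Mode = 18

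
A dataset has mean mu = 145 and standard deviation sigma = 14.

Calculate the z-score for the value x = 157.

0.8571

Step 1: Recall the z-score formula: z = (x - mu) / sigma
Step 2: Substitute values: z = (157 - 145) / 14
Step 3: z = 12 / 14 = 0.8571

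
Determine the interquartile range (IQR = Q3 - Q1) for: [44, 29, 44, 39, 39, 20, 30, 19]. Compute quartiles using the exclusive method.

20.5

Step 1: Sort the data: [19, 20, 29, 30, 39, 39, 44, 44]
Step 2: n = 8
Step 3: Using the exclusive quartile method:
  Q1 = 22.25
  Q2 (median) = 34.5
  Q3 = 42.75
  IQR = Q3 - Q1 = 42.75 - 22.25 = 20.5
Step 4: IQR = 20.5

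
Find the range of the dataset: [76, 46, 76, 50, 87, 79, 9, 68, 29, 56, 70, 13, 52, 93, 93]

84

Step 1: Identify the maximum value: max = 93
Step 2: Identify the minimum value: min = 9
Step 3: Range = max - min = 93 - 9 = 84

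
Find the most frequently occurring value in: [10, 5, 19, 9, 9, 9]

9

Step 1: Count the frequency of each value:
  5: appears 1 time(s)
  9: appears 3 time(s)
  10: appears 1 time(s)
  19: appears 1 time(s)
Step 2: The value 9 appears most frequently (3 times).
Step 3: Mode = 9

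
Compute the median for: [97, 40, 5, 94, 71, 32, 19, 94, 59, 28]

49.5

Step 1: Sort the data in ascending order: [5, 19, 28, 32, 40, 59, 71, 94, 94, 97]
Step 2: The number of values is n = 10.
Step 3: Since n is even, the median is the average of positions 5 and 6:
  Median = (40 + 59) / 2 = 49.5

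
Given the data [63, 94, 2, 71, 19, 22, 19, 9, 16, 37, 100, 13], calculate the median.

20.5

Step 1: Sort the data in ascending order: [2, 9, 13, 16, 19, 19, 22, 37, 63, 71, 94, 100]
Step 2: The number of values is n = 12.
Step 3: Since n is even, the median is the average of positions 6 and 7:
  Median = (19 + 22) / 2 = 20.5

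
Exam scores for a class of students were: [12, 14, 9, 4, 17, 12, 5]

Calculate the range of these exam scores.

13

Step 1: Identify the maximum value: max = 17
Step 2: Identify the minimum value: min = 4
Step 3: Range = max - min = 17 - 4 = 13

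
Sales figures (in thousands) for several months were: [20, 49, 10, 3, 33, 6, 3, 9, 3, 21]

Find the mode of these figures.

3

Step 1: Count the frequency of each value:
  3: appears 3 time(s)
  6: appears 1 time(s)
  9: appears 1 time(s)
  10: appears 1 time(s)
  20: appears 1 time(s)
  21: appears 1 time(s)
  33: appears 1 time(s)
  49: appears 1 time(s)
Step 2: The value 3 appears most frequently (3 times).
Step 3: Mode = 3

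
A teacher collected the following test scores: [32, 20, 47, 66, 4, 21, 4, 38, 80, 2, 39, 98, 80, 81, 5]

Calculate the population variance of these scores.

1002.7822

Step 1: Compute the mean: (32 + 20 + 47 + 66 + 4 + 21 + 4 + 38 + 80 + 2 + 39 + 98 + 80 + 81 + 5) / 15 = 41.1333
Step 2: Compute squared deviations from the mean:
  (32 - 41.1333)^2 = 83.4178
  (20 - 41.1333)^2 = 446.6178
  (47 - 41.1333)^2 = 34.4178
  (66 - 41.1333)^2 = 618.3511
  (4 - 41.1333)^2 = 1378.8844
  (21 - 41.1333)^2 = 405.3511
  (4 - 41.1333)^2 = 1378.8844
  (38 - 41.1333)^2 = 9.8178
  (80 - 41.1333)^2 = 1510.6178
  (2 - 41.1333)^2 = 1531.4178
  (39 - 41.1333)^2 = 4.5511
  (98 - 41.1333)^2 = 3233.8178
  (80 - 41.1333)^2 = 1510.6178
  (81 - 41.1333)^2 = 1589.3511
  (5 - 41.1333)^2 = 1305.6178
Step 3: Sum of squared deviations = 15041.7333
Step 4: Population variance = 15041.7333 / 15 = 1002.7822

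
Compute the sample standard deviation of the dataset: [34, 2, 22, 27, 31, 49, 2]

17.1019

Step 1: Compute the mean: 23.8571
Step 2: Sum of squared deviations from the mean: 1754.8571
Step 3: Sample variance = 1754.8571 / 6 = 292.4762
Step 4: Standard deviation = sqrt(292.4762) = 17.1019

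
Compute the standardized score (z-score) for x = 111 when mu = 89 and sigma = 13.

1.6923

Step 1: Recall the z-score formula: z = (x - mu) / sigma
Step 2: Substitute values: z = (111 - 89) / 13
Step 3: z = 22 / 13 = 1.6923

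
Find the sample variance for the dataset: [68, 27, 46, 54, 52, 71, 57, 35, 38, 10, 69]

366.0909

Step 1: Compute the mean: (68 + 27 + 46 + 54 + 52 + 71 + 57 + 35 + 38 + 10 + 69) / 11 = 47.9091
Step 2: Compute squared deviations from the mean:
  (68 - 47.9091)^2 = 403.6446
  (27 - 47.9091)^2 = 437.1901
  (46 - 47.9091)^2 = 3.6446
  (54 - 47.9091)^2 = 37.0992
  (52 - 47.9091)^2 = 16.7355
  (71 - 47.9091)^2 = 533.1901
  (57 - 47.9091)^2 = 82.6446
  (35 - 47.9091)^2 = 166.6446
  (38 - 47.9091)^2 = 98.1901
  (10 - 47.9091)^2 = 1437.0992
  (69 - 47.9091)^2 = 444.8264
Step 3: Sum of squared deviations = 3660.9091
Step 4: Sample variance = 3660.9091 / 10 = 366.0909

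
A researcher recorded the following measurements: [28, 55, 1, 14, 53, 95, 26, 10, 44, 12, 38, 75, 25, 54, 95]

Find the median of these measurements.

38

Step 1: Sort the data in ascending order: [1, 10, 12, 14, 25, 26, 28, 38, 44, 53, 54, 55, 75, 95, 95]
Step 2: The number of values is n = 15.
Step 3: Since n is odd, the median is the middle value at position 8: 38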